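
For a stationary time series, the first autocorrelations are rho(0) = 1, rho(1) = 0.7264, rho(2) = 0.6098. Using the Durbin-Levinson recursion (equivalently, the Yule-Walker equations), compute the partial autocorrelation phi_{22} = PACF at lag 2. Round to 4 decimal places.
\phi_{22} = 0.1739

The PACF at lag k is phi_{kk}, the last component of the solution
to the Yule-Walker system G_k phi = r_k where
  (G_k)_{ij} = rho(|i - j|), (r_k)_i = rho(i), i,j = 1..k.
Equivalently, Durbin-Levinson gives phi_{kk} iteratively:
  phi_{11} = rho(1)
  phi_{kk} = [rho(k) - sum_{j=1..k-1} phi_{k-1,j} rho(k-j)]
            / [1 - sum_{j=1..k-1} phi_{k-1,j} rho(j)],
  phi_{k,j} = phi_{k-1,j} - phi_{kk} phi_{k-1,k-j},  j = 1..k-1.
Step k = 1:
  phi_11 = rho(1) = 0.7264.
Step k = 2:
  phi_22 = [rho(2) - phi_11 rho(1)] / [1 - phi_11 rho(1)] = [0.6098 - (0.7264)(0.7264)] / [1 - (0.7264)(0.7264)]
         = 0.08214304 / 0.47234304 = 0.1739.
Therefore phi_{22} = 0.1739.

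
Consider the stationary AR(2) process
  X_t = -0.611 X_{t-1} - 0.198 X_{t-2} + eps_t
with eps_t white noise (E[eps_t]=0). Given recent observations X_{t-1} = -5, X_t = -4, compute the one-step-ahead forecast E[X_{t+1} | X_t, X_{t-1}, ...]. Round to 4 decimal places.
E[X_{t+1} \mid \mathcal F_t] = 3.4340

For an AR(p) model X_t = c + sum_i phi_i X_{t-i} + eps_t, the
one-step-ahead conditional mean is
  E[X_{t+1} | X_t, ...] = c + sum_i phi_i X_{t+1-i}.
Substitute known values:
  E[X_{t+1} | ...] = (-0.611) * (-4) + (-0.198) * (-5)
                   = 3.4340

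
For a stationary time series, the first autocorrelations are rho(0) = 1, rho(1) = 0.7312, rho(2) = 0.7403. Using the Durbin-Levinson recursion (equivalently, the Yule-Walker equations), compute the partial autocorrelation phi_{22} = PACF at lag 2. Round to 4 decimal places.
\phi_{22} = 0.4419

The PACF at lag k is phi_{kk}, the last component of the solution
to the Yule-Walker system G_k phi = r_k where
  (G_k)_{ij} = rho(|i - j|), (r_k)_i = rho(i), i,j = 1..k.
Equivalently, Durbin-Levinson gives phi_{kk} iteratively:
  phi_{11} = rho(1)
  phi_{kk} = [rho(k) - sum_{j=1..k-1} phi_{k-1,j} rho(k-j)]
            / [1 - sum_{j=1..k-1} phi_{k-1,j} rho(j)],
  phi_{k,j} = phi_{k-1,j} - phi_{kk} phi_{k-1,k-j},  j = 1..k-1.
Step k = 1:
  phi_11 = rho(1) = 0.7312.
Step k = 2:
  phi_22 = [rho(2) - phi_11 rho(1)] / [1 - phi_11 rho(1)] = [0.7403 - (0.7312)(0.7312)] / [1 - (0.7312)(0.7312)]
         = 0.20564656 / 0.46534656 = 0.4419.
Therefore phi_{22} = 0.4419.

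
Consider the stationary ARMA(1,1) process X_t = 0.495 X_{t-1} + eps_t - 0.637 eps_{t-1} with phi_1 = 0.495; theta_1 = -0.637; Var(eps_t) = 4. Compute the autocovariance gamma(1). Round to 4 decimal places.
\gamma(1) = -0.5151

Multiply the model equation by X_{t-k} and take expectations. With theta_0 = psi_0 = 1 and psi_j the MA(infinity) weights, this gives
  gamma(k) - sum_i phi_i gamma(k-i) = c_k,
  c_k = sigma^2 * sum_{j=k..q} theta_j psi_{j-k}   (c_k = 0 for k > q),
using gamma(-m) = gamma(m).
psi-weights needed (psi_j = theta_j + sum_i phi_i psi_{j-i}):
  psi_1 = theta_1 + phi_1 = -0.637 + (0.495) = -0.142
Right-hand sides:
  c_0 = sigma^2 (1 + theta_1 psi_1) = 4 * (1 + (-0.637)(-0.142)) = 4 * 1.090454 = 4.361816
  c_1 = sigma^2 theta_1 = 4 * (-0.637) = -2.548
  c_2 = 0
Equations for k = 0 and k = 1 (AR order 1):
  gamma(0) = phi_1 gamma(1) + c_0
  gamma(1) = phi_1 gamma(0) + c_1
Substituting the second into the first: gamma(0) (1 - phi_1^2) = c_0 + phi_1 c_1, so
  gamma(0) = (c_0 + phi_1 c_1) / (1 - phi_1^2) = (4.361816 + (0.495)(-2.548)) / (1 - (0.495)^2) = 3.100556 / 0.754975 = 4.106833.
  gamma(1) = phi_1 gamma(0) + c_1 = (0.495)(4.106833) + (-2.548) = -0.515118.
Therefore gamma(1) = -0.5151 (to 4 decimal places).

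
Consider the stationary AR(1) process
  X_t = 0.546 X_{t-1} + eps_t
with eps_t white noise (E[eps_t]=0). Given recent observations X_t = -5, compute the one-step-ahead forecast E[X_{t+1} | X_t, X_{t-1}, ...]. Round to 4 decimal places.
E[X_{t+1} \mid \mathcal F_t] = -2.7300

For an AR(p) model X_t = c + sum_i phi_i X_{t-i} + eps_t, the
one-step-ahead conditional mean is
  E[X_{t+1} | X_t, ...] = c + sum_i phi_i X_{t+1-i}.
Substitute known values:
  E[X_{t+1} | ...] = (0.546) * (-5)
                   = -2.7300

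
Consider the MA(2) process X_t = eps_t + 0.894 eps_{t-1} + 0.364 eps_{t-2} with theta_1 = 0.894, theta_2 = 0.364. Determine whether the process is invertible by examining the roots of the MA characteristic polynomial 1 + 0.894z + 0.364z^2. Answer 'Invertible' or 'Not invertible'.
\text{Invertible}

The MA(q) characteristic polynomial is P(z) = 1 + 0.894z + 0.364z^2.
Invertibility requires all roots to lie outside the unit circle, i.e. |z| > 1 for every root.
Set 1 + (0.894) z + (0.364) z^2 = 0, i.e. a z^2 + b z + c = 0 with a = 0.364, b = 0.894, c = 1.
Discriminant D = b^2 - 4ac = (0.894)^2 - 4*(0.364)*1 = 0.799236 - (1.456) = -0.656764.
D < 0, so the roots are the complex-conjugate pair z = (-b +/- i sqrt(-D)) / (2a) = -1.228 +/- 1.1132i.
For a conjugate pair |z|^2 = z * conj(z) = (product of roots) = c/a = 1/(0.364) = 2.747253, so |z| = sqrt(2.747253) = 1.6575 for both roots.
Moduli of all roots: 1.6575, 1.6575.
All moduli strictly greater than 1? Yes.
Verdict: Invertible.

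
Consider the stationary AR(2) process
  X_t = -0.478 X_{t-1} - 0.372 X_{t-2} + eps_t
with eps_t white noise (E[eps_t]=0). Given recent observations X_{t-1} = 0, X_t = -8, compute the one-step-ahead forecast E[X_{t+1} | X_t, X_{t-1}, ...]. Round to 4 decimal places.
E[X_{t+1} \mid \mathcal F_t] = 3.8240

For an AR(p) model X_t = c + sum_i phi_i X_{t-i} + eps_t, the
one-step-ahead conditional mean is
  E[X_{t+1} | X_t, ...] = c + sum_i phi_i X_{t+1-i}.
Substitute known values:
  E[X_{t+1} | ...] = (-0.478) * (-8) + (-0.372) * (0)
                   = 3.8240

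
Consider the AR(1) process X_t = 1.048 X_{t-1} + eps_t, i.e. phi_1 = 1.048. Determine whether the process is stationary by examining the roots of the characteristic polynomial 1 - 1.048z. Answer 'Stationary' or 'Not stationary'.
\text{Not stationary}

The AR(p) characteristic polynomial is P(z) = 1 - 1.048z.
Stationarity requires all roots to lie outside the unit circle, i.e. |z| > 1 for every root.
This is linear in z: 1 + (-1.048) z = 0  =>  z = -1/(-1.048) = 0.954198,  |z| = 0.954198.
Moduli of all roots: 0.9542.
All moduli strictly greater than 1? No.
Verdict: Not stationary.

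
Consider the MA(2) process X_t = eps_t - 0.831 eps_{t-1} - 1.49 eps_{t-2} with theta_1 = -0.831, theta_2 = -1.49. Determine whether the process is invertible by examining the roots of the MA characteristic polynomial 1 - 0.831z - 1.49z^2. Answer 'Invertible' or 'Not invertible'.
\text{Not invertible}

The MA(q) characteristic polynomial is P(z) = 1 - 0.831z - 1.49z^2.
Invertibility requires all roots to lie outside the unit circle, i.e. |z| > 1 for every root.
Set 1 + (-0.831) z + (-1.49) z^2 = 0, i.e. a z^2 + b z + c = 0 with a = -1.49, b = -0.831, c = 1.
Discriminant D = b^2 - 4ac = (-0.831)^2 - 4*(-1.49)*1 = 0.690561 - (-5.96) = 6.650561.
D >= 0, so the roots are real: z = (-b +/- sqrt(D)) / (2a) = (0.831 +/- 2.578868) / (-2.98).
  z_1 = (0.831 + 2.578868) / (-2.98) = -1.1443,   |z_1| = 1.1443.
  z_2 = (0.831 - 2.578868) / (-2.98) = 0.5865,   |z_2| = 0.5865.
Moduli of all roots: 1.1443, 0.5865.
All moduli strictly greater than 1? No.
Verdict: Not invertible.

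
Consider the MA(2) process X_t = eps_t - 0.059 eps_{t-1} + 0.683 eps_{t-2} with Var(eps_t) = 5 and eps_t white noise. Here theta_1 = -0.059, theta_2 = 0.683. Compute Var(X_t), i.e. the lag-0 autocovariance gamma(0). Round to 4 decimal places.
\gamma(0) = 7.3499

For an MA(q) process X_t = eps_t + sum_i theta_i eps_{t-i} with
Var(eps_t) = sigma^2, the variance is
  gamma(0) = sigma^2 * (1 + sum_i theta_i^2).
  sum_i theta_i^2 = (-0.059)^2 + (0.683)^2 = 0.003481 + 0.466489 = 0.46997.
  gamma(0) = 5 * (1 + 0.46997) = 5 * 1.46997 = 7.34985, which rounds to 7.3499.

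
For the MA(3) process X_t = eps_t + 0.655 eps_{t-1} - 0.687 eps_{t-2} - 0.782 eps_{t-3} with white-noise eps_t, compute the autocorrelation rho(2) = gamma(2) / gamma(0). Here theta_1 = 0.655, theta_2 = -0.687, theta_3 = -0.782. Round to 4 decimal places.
\rho(2) = -0.4773

For an MA(q) process with theta_0 = 1, the autocovariance is
  gamma(k) = sigma^2 * sum_{i=0..q-k} theta_i * theta_{i+k},
and rho(k) = gamma(k) / gamma(0). Sigma^2 cancels.
  numerator   = (1)*(-0.687) + (0.655)*(-0.782) = -1.19921.
  denominator = (1)^2 + (0.655)^2 + (-0.687)^2 + (-0.782)^2 = 2.512518.
  rho(2) = -1.19921 / 2.512518 = -0.4773.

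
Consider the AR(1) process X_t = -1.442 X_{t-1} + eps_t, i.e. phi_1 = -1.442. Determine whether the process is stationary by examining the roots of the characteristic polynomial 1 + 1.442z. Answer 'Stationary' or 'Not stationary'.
\text{Not stationary}

The AR(p) characteristic polynomial is P(z) = 1 + 1.442z.
Stationarity requires all roots to lie outside the unit circle, i.e. |z| > 1 for every root.
This is linear in z: 1 + (1.442) z = 0  =>  z = -1/(1.442) = -0.693481,  |z| = 0.693481.
Moduli of all roots: 0.6935.
All moduli strictly greater than 1? No.
Verdict: Not stationary.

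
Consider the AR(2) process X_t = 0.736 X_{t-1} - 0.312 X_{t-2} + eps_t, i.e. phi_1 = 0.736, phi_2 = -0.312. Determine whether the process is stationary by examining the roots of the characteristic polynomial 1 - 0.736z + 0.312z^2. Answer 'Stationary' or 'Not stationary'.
\text{Stationary}

The AR(p) characteristic polynomial is P(z) = 1 - 0.736z + 0.312z^2.
Stationarity requires all roots to lie outside the unit circle, i.e. |z| > 1 for every root.
Set 1 + (-0.736) z + (0.312) z^2 = 0, i.e. a z^2 + b z + c = 0 with a = 0.312, b = -0.736, c = 1.
Discriminant D = b^2 - 4ac = (-0.736)^2 - 4*(0.312)*1 = 0.541696 - (1.248) = -0.706304.
D < 0, so the roots are the complex-conjugate pair z = (-b +/- i sqrt(-D)) / (2a) = 1.1795 +/- 1.3468i.
For a conjugate pair |z|^2 = z * conj(z) = (product of roots) = c/a = 1/(0.312) = 3.205128, so |z| = sqrt(3.205128) = 1.7903 for both roots.
Moduli of all roots: 1.7903, 1.7903.
All moduli strictly greater than 1? Yes.
Verdict: Stationary.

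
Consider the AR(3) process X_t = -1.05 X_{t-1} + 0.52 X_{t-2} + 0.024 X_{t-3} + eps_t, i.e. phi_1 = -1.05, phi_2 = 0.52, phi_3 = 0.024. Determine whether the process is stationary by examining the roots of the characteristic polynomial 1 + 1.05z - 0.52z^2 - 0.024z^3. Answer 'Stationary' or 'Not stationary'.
\text{Not stationary}

The AR(p) characteristic polynomial is P(z) = 1 + 1.05z - 0.52z^2 - 0.024z^3.
Stationarity requires all roots to lie outside the unit circle, i.e. |z| > 1 for every root.
Degree 3: look for a simple real root z0 first, then factor out (1 - z/z0) and solve the remaining quadratic.
Testing z0 = 2.5: P(2.5) = 1 + (1.05)(2.5) + (-0.52)(2.5)^2 + (-0.024)(2.5)^3
  = 1 + (2.625) + (-3.25) + (-0.375) = 0.  So z_0 = 2.5 is a root, |z_0| = 2.5.
Divide out the factor (1 - 0.4 z) = (1 - z/z0) (since 1/z0 = 0.4):
  P(z) = (1 - 0.4 z)(1 + (1.45) z + (0.06) z^2)
  [check: z-coef 1.45 - (0.4) = 1.05; z^2-coef 0.06 - (0.4)(1.45) = -0.52; z^3-coef -(0.4)(0.06) = -0.024.]
Remaining roots from the quadratic factor 1 + (1.45) z + (0.06) z^2:
  Set 1 + (1.45) z + (0.06) z^2 = 0, i.e. a z^2 + b z + c = 0 with a = 0.06, b = 1.45, c = 1.
  Discriminant D = b^2 - 4ac = (1.45)^2 - 4*(0.06)*1 = 2.1025 - (0.24) = 1.8625.
  D >= 0, so the roots are real: z = (-b +/- sqrt(D)) / (2a) = (-1.45 +/- 1.364734) / (0.12).
    z_1 = (-1.45 + 1.364734) / (0.12) = -0.7105,   |z_1| = 0.7105.
    z_2 = (-1.45 - 1.364734) / (0.12) = -23.4561,   |z_2| = 23.4561.
Moduli of all roots: 2.5000, 0.7105, 23.4561.
All moduli strictly greater than 1? No.
Verdict: Not stationary.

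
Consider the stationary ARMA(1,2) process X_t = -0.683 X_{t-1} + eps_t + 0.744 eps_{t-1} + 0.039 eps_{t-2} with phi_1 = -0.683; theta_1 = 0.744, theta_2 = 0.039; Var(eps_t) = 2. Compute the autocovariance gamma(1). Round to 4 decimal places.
\gamma(1) = 0.1217

Multiply the model equation by X_{t-k} and take expectations. With theta_0 = psi_0 = 1 and psi_j the MA(infinity) weights, this gives
  gamma(k) - sum_i phi_i gamma(k-i) = c_k,
  c_k = sigma^2 * sum_{j=k..q} theta_j psi_{j-k}   (c_k = 0 for k > q),
using gamma(-m) = gamma(m).
psi-weights needed (psi_j = theta_j + sum_i phi_i psi_{j-i}):
  psi_1 = theta_1 + phi_1 = 0.744 + (-0.683) = 0.061
  psi_2 = theta_2 + phi_1 psi_1 = 0.039 + (-0.683)(0.061) = -0.002663
Right-hand sides:
  c_0 = sigma^2 (1 + theta_1 psi_1 + theta_2 psi_2) = 2 * (1 + (0.744)(0.061) + (0.039)(-0.002663)) = 2 * 1.04528 = 2.09056
  c_1 = sigma^2 (theta_1 + theta_2 psi_1) = 2 * (0.744 + (0.039)(0.061)) = 1.492758
  c_2 = sigma^2 theta_2 = 2 * (0.039) = 0.078
Equations for k = 0 and k = 1 (AR order 1):
  gamma(0) = phi_1 gamma(1) + c_0
  gamma(1) = phi_1 gamma(0) + c_1
Substituting the second into the first: gamma(0) (1 - phi_1^2) = c_0 + phi_1 c_1, so
  gamma(0) = (c_0 + phi_1 c_1) / (1 - phi_1^2) = (2.09056 + (-0.683)(1.492758)) / (1 - (-0.683)^2) = 1.071007 / 0.533511 = 2.007469.
  gamma(1) = phi_1 gamma(0) + c_1 = (-0.683)(2.007469) + (1.492758) = 0.121657.
Therefore gamma(1) = 0.1217 (to 4 decimal places).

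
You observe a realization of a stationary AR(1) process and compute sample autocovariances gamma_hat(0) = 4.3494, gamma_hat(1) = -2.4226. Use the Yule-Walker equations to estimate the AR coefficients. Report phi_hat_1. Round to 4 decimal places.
\hat\phi_{1} = -0.5570

The Yule-Walker equations for an AR(p) process read, in matrix form,
  Gamma_p phi = r_p,   with   (Gamma_p)_{ij} = gamma(|i - j|),
                       (r_p)_i = gamma(i),   i,j = 1..p.
Substitute the sample gammas (Toeplitz matrix and right-hand side of size 1):
  Gamma_p = [[4.3494]]
  r_p     = [-2.4226]
With p = 1 this is the single equation gamma(0) phi_1 = gamma(1):
  phi_hat_1 = gamma(1) / gamma(0) = -2.4226 / 4.3494 = -0.5570.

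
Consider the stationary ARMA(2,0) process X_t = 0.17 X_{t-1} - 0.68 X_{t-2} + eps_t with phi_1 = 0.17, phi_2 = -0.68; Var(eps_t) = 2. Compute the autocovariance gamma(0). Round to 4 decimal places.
\gamma(0) = 3.7587

Multiply the model equation by X_{t-k} and take expectations. With theta_0 = psi_0 = 1 and psi_j the MA(infinity) weights, this gives
  gamma(k) - sum_i phi_i gamma(k-i) = c_k,
  c_k = sigma^2 * sum_{j=k..q} theta_j psi_{j-k}   (c_k = 0 for k > q),
using gamma(-m) = gamma(m).
Pure AR (q = 0): c_0 = sigma^2 = 2, c_k = 0 for k >= 1.
Equations for k = 0, 1, 2 (AR order 2, c_2 = 0):
  (E0) gamma(0) = phi_1 gamma(1) + phi_2 gamma(2) + c_0
  (E1) gamma(1) = phi_1 gamma(0) + phi_2 gamma(1) + c_1
  (E2) gamma(2) = phi_1 gamma(1) + phi_2 gamma(0)
From (E1): gamma(1) = A gamma(0) + B with
  A = phi_1 / (1 - phi_2) = 0.17 / 1.68 = 0.10119,   B = c_1 / (1 - phi_2) = 0 / 1.68 = 0.
Insert (E2) into (E0): gamma(0) (1 - phi_2^2) = phi_1 (1 + phi_2) gamma(1) + c_0.
  phi_1 (1 + phi_2) = (0.17)(0.32) = 0.0544,   1 - phi_2^2 = 0.5376.
Replace gamma(1) by A gamma(0) + B and collect gamma(0):
  gamma(0) [0.5376 - (0.0544)(0.10119)] = c_0 = 2
  gamma(0) * 0.532095 = 2
  gamma(0) = 2 / 0.532095 = 3.758726.
Therefore gamma(0) = 3.7587 (to 4 decimal places).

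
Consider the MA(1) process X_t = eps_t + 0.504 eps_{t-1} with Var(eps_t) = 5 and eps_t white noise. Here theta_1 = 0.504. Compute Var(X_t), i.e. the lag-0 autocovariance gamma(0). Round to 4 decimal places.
\gamma(0) = 6.2701

For an MA(q) process X_t = eps_t + sum_i theta_i eps_{t-i} with
Var(eps_t) = sigma^2, the variance is
  gamma(0) = sigma^2 * (1 + sum_i theta_i^2).
  sum_i theta_i^2 = (0.504)^2 = 0.254016.
  gamma(0) = 5 * (1 + 0.254016) = 5 * 1.254016 = 6.27008, which rounds to 6.2701.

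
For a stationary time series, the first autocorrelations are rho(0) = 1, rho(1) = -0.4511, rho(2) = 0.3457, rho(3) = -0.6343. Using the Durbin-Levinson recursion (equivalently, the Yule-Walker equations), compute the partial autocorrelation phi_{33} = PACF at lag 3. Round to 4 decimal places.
\phi_{33} = -0.5520

The PACF at lag k is phi_{kk}, the last component of the solution
to the Yule-Walker system G_k phi = r_k where
  (G_k)_{ij} = rho(|i - j|), (r_k)_i = rho(i), i,j = 1..k.
Equivalently, Durbin-Levinson gives phi_{kk} iteratively:
  phi_{11} = rho(1)
  phi_{kk} = [rho(k) - sum_{j=1..k-1} phi_{k-1,j} rho(k-j)]
            / [1 - sum_{j=1..k-1} phi_{k-1,j} rho(j)],
  phi_{k,j} = phi_{k-1,j} - phi_{kk} phi_{k-1,k-j},  j = 1..k-1.
Step k = 1:
  phi_11 = rho(1) = -0.4511.
Step k = 2:
  phi_22 = [rho(2) - phi_11 rho(1)] / [1 - phi_11 rho(1)] = [0.3457 - (-0.4511)(-0.4511)] / [1 - (-0.4511)(-0.4511)]
         = 0.14220879 / 0.79650879 = 0.17854.
  Update: phi_21 = phi_11 - phi_22 phi_11 = -0.4511 - (0.17854)(-0.4511) = -0.370561.
Step k = 3:
  phi_33 = [rho(3) - phi_21 rho(2) - phi_22 rho(1)] / [1 - phi_21 rho(1) - phi_22 rho(2)]
    numerator   = -0.6343 - (-0.370561)(0.3457) - (0.17854)(-0.4511) = -0.42565776
    denominator = 1 - (-0.370561)(-0.4511) - (0.17854)(0.3457) = 0.77111881
  phi_33 = -0.42565776 / 0.77111881 = -0.552.
Therefore phi_{33} = -0.5520.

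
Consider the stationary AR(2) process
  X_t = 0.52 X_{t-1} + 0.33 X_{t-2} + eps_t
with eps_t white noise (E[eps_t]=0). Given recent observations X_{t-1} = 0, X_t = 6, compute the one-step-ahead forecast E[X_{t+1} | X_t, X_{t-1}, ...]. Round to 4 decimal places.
E[X_{t+1} \mid \mathcal F_t] = 3.1200

For an AR(p) model X_t = c + sum_i phi_i X_{t-i} + eps_t, the
one-step-ahead conditional mean is
  E[X_{t+1} | X_t, ...] = c + sum_i phi_i X_{t+1-i}.
Substitute known values:
  E[X_{t+1} | ...] = (0.52) * (6) + (0.33) * (0)
                   = 3.1200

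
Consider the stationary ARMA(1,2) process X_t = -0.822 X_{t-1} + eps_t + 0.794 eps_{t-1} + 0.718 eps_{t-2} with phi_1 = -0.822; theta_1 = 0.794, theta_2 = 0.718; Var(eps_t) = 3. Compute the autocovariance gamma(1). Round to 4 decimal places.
\gamma(1) = -4.3215

Multiply the model equation by X_{t-k} and take expectations. With theta_0 = psi_0 = 1 and psi_j the MA(infinity) weights, this gives
  gamma(k) - sum_i phi_i gamma(k-i) = c_k,
  c_k = sigma^2 * sum_{j=k..q} theta_j psi_{j-k}   (c_k = 0 for k > q),
using gamma(-m) = gamma(m).
psi-weights needed (psi_j = theta_j + sum_i phi_i psi_{j-i}):
  psi_1 = theta_1 + phi_1 = 0.794 + (-0.822) = -0.028
  psi_2 = theta_2 + phi_1 psi_1 = 0.718 + (-0.822)(-0.028) = 0.741016
Right-hand sides:
  c_0 = sigma^2 (1 + theta_1 psi_1 + theta_2 psi_2) = 3 * (1 + (0.794)(-0.028) + (0.718)(0.741016)) = 3 * 1.509817 = 4.529452
  c_1 = sigma^2 (theta_1 + theta_2 psi_1) = 3 * (0.794 + (0.718)(-0.028)) = 2.321688
  c_2 = sigma^2 theta_2 = 3 * (0.718) = 2.154
Equations for k = 0 and k = 1 (AR order 1):
  gamma(0) = phi_1 gamma(1) + c_0
  gamma(1) = phi_1 gamma(0) + c_1
Substituting the second into the first: gamma(0) (1 - phi_1^2) = c_0 + phi_1 c_1, so
  gamma(0) = (c_0 + phi_1 c_1) / (1 - phi_1^2) = (4.529452 + (-0.822)(2.321688)) / (1 - (-0.822)^2) = 2.621025 / 0.324316 = 8.081701.
  gamma(1) = phi_1 gamma(0) + c_1 = (-0.822)(8.081701) + (2.321688) = -4.32147.
Therefore gamma(1) = -4.3215 (to 4 decimal places).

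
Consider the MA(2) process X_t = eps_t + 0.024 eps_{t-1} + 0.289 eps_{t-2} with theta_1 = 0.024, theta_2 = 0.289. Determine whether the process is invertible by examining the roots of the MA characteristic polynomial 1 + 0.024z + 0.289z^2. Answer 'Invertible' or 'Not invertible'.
\text{Invertible}

The MA(q) characteristic polynomial is P(z) = 1 + 0.024z + 0.289z^2.
Invertibility requires all roots to lie outside the unit circle, i.e. |z| > 1 for every root.
Set 1 + (0.024) z + (0.289) z^2 = 0, i.e. a z^2 + b z + c = 0 with a = 0.289, b = 0.024, c = 1.
Discriminant D = b^2 - 4ac = (0.024)^2 - 4*(0.289)*1 = 0.000576 - (1.156) = -1.155424.
D < 0, so the roots are the complex-conjugate pair z = (-b +/- i sqrt(-D)) / (2a) = -0.0415 +/- 1.8597i.
For a conjugate pair |z|^2 = z * conj(z) = (product of roots) = c/a = 1/(0.289) = 3.460208, so |z| = sqrt(3.460208) = 1.8602 for both roots.
Moduli of all roots: 1.8602, 1.8602.
All moduli strictly greater than 1? Yes.
Verdict: Invertible.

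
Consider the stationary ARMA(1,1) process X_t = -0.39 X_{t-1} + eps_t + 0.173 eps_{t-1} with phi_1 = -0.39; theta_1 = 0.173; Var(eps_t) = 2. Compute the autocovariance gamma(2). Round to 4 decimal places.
\gamma(2) = 0.1862

Multiply the model equation by X_{t-k} and take expectations. With theta_0 = psi_0 = 1 and psi_j the MA(infinity) weights, this gives
  gamma(k) - sum_i phi_i gamma(k-i) = c_k,
  c_k = sigma^2 * sum_{j=k..q} theta_j psi_{j-k}   (c_k = 0 for k > q),
using gamma(-m) = gamma(m).
psi-weights needed (psi_j = theta_j + sum_i phi_i psi_{j-i}):
  psi_1 = theta_1 + phi_1 = 0.173 + (-0.39) = -0.217
Right-hand sides:
  c_0 = sigma^2 (1 + theta_1 psi_1) = 2 * (1 + (0.173)(-0.217)) = 2 * 0.962459 = 1.924918
  c_1 = sigma^2 theta_1 = 2 * (0.173) = 0.346
  c_2 = 0
Equations for k = 0 and k = 1 (AR order 1):
  gamma(0) = phi_1 gamma(1) + c_0
  gamma(1) = phi_1 gamma(0) + c_1
Substituting the second into the first: gamma(0) (1 - phi_1^2) = c_0 + phi_1 c_1, so
  gamma(0) = (c_0 + phi_1 c_1) / (1 - phi_1^2) = (1.924918 + (-0.39)(0.346)) / (1 - (-0.39)^2) = 1.789978 / 0.8479 = 2.111072.
  gamma(1) = phi_1 gamma(0) + c_1 = (-0.39)(2.111072) + (0.346) = -0.477318.
For k = 2 (> q): gamma(2) = phi_1 gamma(1) = (-0.39)(-0.477318) = 0.186154.
Therefore gamma(2) = 0.1862 (to 4 decimal places).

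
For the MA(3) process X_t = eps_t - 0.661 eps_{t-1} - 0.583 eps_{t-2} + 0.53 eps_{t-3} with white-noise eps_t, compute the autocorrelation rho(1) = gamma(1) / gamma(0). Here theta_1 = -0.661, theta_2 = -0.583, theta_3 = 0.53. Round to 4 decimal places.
\rho(1) = -0.2841

For an MA(q) process with theta_0 = 1, the autocovariance is
  gamma(k) = sigma^2 * sum_{i=0..q-k} theta_i * theta_{i+k},
and rho(k) = gamma(k) / gamma(0). Sigma^2 cancels.
  numerator   = (1)*(-0.661) + (-0.661)*(-0.583) + (-0.583)*(0.53) = -0.584627.
  denominator = (1)^2 + (-0.661)^2 + (-0.583)^2 + (0.53)^2 = 2.05771.
  rho(1) = -0.584627 / 2.05771 = -0.2841.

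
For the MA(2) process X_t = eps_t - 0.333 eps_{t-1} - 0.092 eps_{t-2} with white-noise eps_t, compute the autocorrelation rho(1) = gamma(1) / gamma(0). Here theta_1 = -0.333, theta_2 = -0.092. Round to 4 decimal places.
\rho(1) = -0.2701

For an MA(q) process with theta_0 = 1, the autocovariance is
  gamma(k) = sigma^2 * sum_{i=0..q-k} theta_i * theta_{i+k},
and rho(k) = gamma(k) / gamma(0). Sigma^2 cancels.
  numerator   = (1)*(-0.333) + (-0.333)*(-0.092) = -0.302364.
  denominator = (1)^2 + (-0.333)^2 + (-0.092)^2 = 1.119353.
  rho(1) = -0.302364 / 1.119353 = -0.2701.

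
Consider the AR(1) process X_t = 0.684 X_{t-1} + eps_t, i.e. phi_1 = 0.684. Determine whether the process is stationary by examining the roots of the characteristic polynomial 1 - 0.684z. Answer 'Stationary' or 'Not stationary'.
\text{Stationary}

The AR(p) characteristic polynomial is P(z) = 1 - 0.684z.
Stationarity requires all roots to lie outside the unit circle, i.e. |z| > 1 for every root.
This is linear in z: 1 + (-0.684) z = 0  =>  z = -1/(-0.684) = 1.461988,  |z| = 1.461988.
Moduli of all roots: 1.4620.
All moduli strictly greater than 1? Yes.
Verdict: Stationary.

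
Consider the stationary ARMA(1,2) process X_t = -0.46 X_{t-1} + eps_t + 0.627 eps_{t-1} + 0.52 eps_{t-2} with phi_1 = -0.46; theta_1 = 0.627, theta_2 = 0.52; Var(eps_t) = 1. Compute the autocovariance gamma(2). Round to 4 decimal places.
\gamma(2) = 0.4618

Multiply the model equation by X_{t-k} and take expectations. With theta_0 = psi_0 = 1 and psi_j the MA(infinity) weights, this gives
  gamma(k) - sum_i phi_i gamma(k-i) = c_k,
  c_k = sigma^2 * sum_{j=k..q} theta_j psi_{j-k}   (c_k = 0 for k > q),
using gamma(-m) = gamma(m).
psi-weights needed (psi_j = theta_j + sum_i phi_i psi_{j-i}):
  psi_1 = theta_1 + phi_1 = 0.627 + (-0.46) = 0.167
  psi_2 = theta_2 + phi_1 psi_1 = 0.52 + (-0.46)(0.167) = 0.44318
Right-hand sides:
  c_0 = sigma^2 (1 + theta_1 psi_1 + theta_2 psi_2) = 1 * (1 + (0.627)(0.167) + (0.52)(0.44318)) = 1 * 1.335163 = 1.335163
  c_1 = sigma^2 (theta_1 + theta_2 psi_1) = 1 * (0.627 + (0.52)(0.167)) = 0.71384
  c_2 = sigma^2 theta_2 = 1 * (0.52) = 0.52
Equations for k = 0 and k = 1 (AR order 1):
  gamma(0) = phi_1 gamma(1) + c_0
  gamma(1) = phi_1 gamma(0) + c_1
Substituting the second into the first: gamma(0) (1 - phi_1^2) = c_0 + phi_1 c_1, so
  gamma(0) = (c_0 + phi_1 c_1) / (1 - phi_1^2) = (1.335163 + (-0.46)(0.71384)) / (1 - (-0.46)^2) = 1.006796 / 0.7884 = 1.277012.
  gamma(1) = phi_1 gamma(0) + c_1 = (-0.46)(1.277012) + (0.71384) = 0.126415.
For k = 2: gamma(2) = phi_1 gamma(1) + c_2
  = (-0.46)(0.126415) + (0.52) = 0.461849.
Therefore gamma(2) = 0.4618 (to 4 decimal places).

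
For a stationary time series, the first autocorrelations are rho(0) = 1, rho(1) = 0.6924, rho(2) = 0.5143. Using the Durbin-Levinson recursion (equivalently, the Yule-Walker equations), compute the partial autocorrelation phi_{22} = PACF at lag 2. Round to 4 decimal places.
\phi_{22} = 0.0670

The PACF at lag k is phi_{kk}, the last component of the solution
to the Yule-Walker system G_k phi = r_k where
  (G_k)_{ij} = rho(|i - j|), (r_k)_i = rho(i), i,j = 1..k.
Equivalently, Durbin-Levinson gives phi_{kk} iteratively:
  phi_{11} = rho(1)
  phi_{kk} = [rho(k) - sum_{j=1..k-1} phi_{k-1,j} rho(k-j)]
            / [1 - sum_{j=1..k-1} phi_{k-1,j} rho(j)],
  phi_{k,j} = phi_{k-1,j} - phi_{kk} phi_{k-1,k-j},  j = 1..k-1.
Step k = 1:
  phi_11 = rho(1) = 0.6924.
Step k = 2:
  phi_22 = [rho(2) - phi_11 rho(1)] / [1 - phi_11 rho(1)] = [0.5143 - (0.6924)(0.6924)] / [1 - (0.6924)(0.6924)]
         = 0.03488224 / 0.52058224 = 0.067.
Therefore phi_{22} = 0.0670.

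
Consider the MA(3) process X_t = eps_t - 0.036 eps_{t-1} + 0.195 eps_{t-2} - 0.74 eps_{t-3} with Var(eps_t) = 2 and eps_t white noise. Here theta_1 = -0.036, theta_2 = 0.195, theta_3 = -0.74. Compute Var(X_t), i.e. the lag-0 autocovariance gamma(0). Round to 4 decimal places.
\gamma(0) = 3.1738

For an MA(q) process X_t = eps_t + sum_i theta_i eps_{t-i} with
Var(eps_t) = sigma^2, the variance is
  gamma(0) = sigma^2 * (1 + sum_i theta_i^2).
  sum_i theta_i^2 = (-0.036)^2 + (0.195)^2 + (-0.74)^2 = 0.001296 + 0.038025 + 0.5476 = 0.586921.
  gamma(0) = 2 * (1 + 0.586921) = 2 * 1.586921 = 3.173842, which rounds to 3.1738.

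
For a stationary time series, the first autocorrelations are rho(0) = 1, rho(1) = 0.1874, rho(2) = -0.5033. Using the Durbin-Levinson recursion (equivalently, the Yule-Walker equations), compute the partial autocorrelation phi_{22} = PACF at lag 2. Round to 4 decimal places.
\phi_{22} = -0.5580

The PACF at lag k is phi_{kk}, the last component of the solution
to the Yule-Walker system G_k phi = r_k where
  (G_k)_{ij} = rho(|i - j|), (r_k)_i = rho(i), i,j = 1..k.
Equivalently, Durbin-Levinson gives phi_{kk} iteratively:
  phi_{11} = rho(1)
  phi_{kk} = [rho(k) - sum_{j=1..k-1} phi_{k-1,j} rho(k-j)]
            / [1 - sum_{j=1..k-1} phi_{k-1,j} rho(j)],
  phi_{k,j} = phi_{k-1,j} - phi_{kk} phi_{k-1,k-j},  j = 1..k-1.
Step k = 1:
  phi_11 = rho(1) = 0.1874.
Step k = 2:
  phi_22 = [rho(2) - phi_11 rho(1)] / [1 - phi_11 rho(1)] = [-0.5033 - (0.1874)(0.1874)] / [1 - (0.1874)(0.1874)]
         = -0.53841876 / 0.96488124 = -0.558.
Therefore phi_{22} = -0.5580.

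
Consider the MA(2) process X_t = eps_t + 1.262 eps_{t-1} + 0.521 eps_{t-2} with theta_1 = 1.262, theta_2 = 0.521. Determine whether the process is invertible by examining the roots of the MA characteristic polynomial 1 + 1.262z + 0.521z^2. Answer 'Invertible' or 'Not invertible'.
\text{Invertible}

The MA(q) characteristic polynomial is P(z) = 1 + 1.262z + 0.521z^2.
Invertibility requires all roots to lie outside the unit circle, i.e. |z| > 1 for every root.
Set 1 + (1.262) z + (0.521) z^2 = 0, i.e. a z^2 + b z + c = 0 with a = 0.521, b = 1.262, c = 1.
Discriminant D = b^2 - 4ac = (1.262)^2 - 4*(0.521)*1 = 1.592644 - (2.084) = -0.491356.
D < 0, so the roots are the complex-conjugate pair z = (-b +/- i sqrt(-D)) / (2a) = -1.2111 +/- 0.6727i.
For a conjugate pair |z|^2 = z * conj(z) = (product of roots) = c/a = 1/(0.521) = 1.919386, so |z| = sqrt(1.919386) = 1.3854 for both roots.
Moduli of all roots: 1.3854, 1.3854.
All moduli strictly greater than 1? Yes.
Verdict: Invertible.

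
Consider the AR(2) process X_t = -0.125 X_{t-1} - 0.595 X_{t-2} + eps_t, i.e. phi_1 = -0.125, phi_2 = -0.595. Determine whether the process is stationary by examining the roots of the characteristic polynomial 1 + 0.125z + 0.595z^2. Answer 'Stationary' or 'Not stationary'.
\text{Stationary}

The AR(p) characteristic polynomial is P(z) = 1 + 0.125z + 0.595z^2.
Stationarity requires all roots to lie outside the unit circle, i.e. |z| > 1 for every root.
Set 1 + (0.125) z + (0.595) z^2 = 0, i.e. a z^2 + b z + c = 0 with a = 0.595, b = 0.125, c = 1.
Discriminant D = b^2 - 4ac = (0.125)^2 - 4*(0.595)*1 = 0.015625 - (2.38) = -2.364375.
D < 0, so the roots are the complex-conjugate pair z = (-b +/- i sqrt(-D)) / (2a) = -0.105 +/- 1.2921i.
For a conjugate pair |z|^2 = z * conj(z) = (product of roots) = c/a = 1/(0.595) = 1.680672, so |z| = sqrt(1.680672) = 1.2964 for both roots.
Moduli of all roots: 1.2964, 1.2964.
All moduli strictly greater than 1? Yes.
Verdict: Stationary.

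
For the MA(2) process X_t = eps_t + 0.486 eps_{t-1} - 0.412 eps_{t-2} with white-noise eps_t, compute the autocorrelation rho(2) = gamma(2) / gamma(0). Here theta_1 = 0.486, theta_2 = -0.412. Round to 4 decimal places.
\rho(2) = -0.2930

For an MA(q) process with theta_0 = 1, the autocovariance is
  gamma(k) = sigma^2 * sum_{i=0..q-k} theta_i * theta_{i+k},
and rho(k) = gamma(k) / gamma(0). Sigma^2 cancels.
  numerator   = (1)*(-0.412) = -0.412.
  denominator = (1)^2 + (0.486)^2 + (-0.412)^2 = 1.40594.
  rho(2) = -0.412 / 1.40594 = -0.2930.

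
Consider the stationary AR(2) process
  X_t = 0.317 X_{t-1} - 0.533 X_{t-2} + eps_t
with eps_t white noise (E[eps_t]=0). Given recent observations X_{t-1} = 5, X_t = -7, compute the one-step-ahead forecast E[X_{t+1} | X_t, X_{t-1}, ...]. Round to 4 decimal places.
E[X_{t+1} \mid \mathcal F_t] = -4.8840

For an AR(p) model X_t = c + sum_i phi_i X_{t-i} + eps_t, the
one-step-ahead conditional mean is
  E[X_{t+1} | X_t, ...] = c + sum_i phi_i X_{t+1-i}.
Substitute known values:
  E[X_{t+1} | ...] = (0.317) * (-7) + (-0.533) * (5)
                   = -4.8840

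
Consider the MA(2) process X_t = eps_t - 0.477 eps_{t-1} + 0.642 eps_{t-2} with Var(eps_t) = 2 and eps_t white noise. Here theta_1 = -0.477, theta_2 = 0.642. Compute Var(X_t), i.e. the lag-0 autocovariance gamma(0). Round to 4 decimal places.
\gamma(0) = 3.2794

For an MA(q) process X_t = eps_t + sum_i theta_i eps_{t-i} with
Var(eps_t) = sigma^2, the variance is
  gamma(0) = sigma^2 * (1 + sum_i theta_i^2).
  sum_i theta_i^2 = (-0.477)^2 + (0.642)^2 = 0.227529 + 0.412164 = 0.639693.
  gamma(0) = 2 * (1 + 0.639693) = 2 * 1.639693 = 3.279386, which rounds to 3.2794.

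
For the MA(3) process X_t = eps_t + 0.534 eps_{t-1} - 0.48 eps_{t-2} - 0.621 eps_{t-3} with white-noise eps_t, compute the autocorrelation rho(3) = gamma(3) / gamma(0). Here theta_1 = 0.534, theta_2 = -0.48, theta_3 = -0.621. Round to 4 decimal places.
\rho(3) = -0.3266

For an MA(q) process with theta_0 = 1, the autocovariance is
  gamma(k) = sigma^2 * sum_{i=0..q-k} theta_i * theta_{i+k},
and rho(k) = gamma(k) / gamma(0). Sigma^2 cancels.
  numerator   = (1)*(-0.621) = -0.621.
  denominator = (1)^2 + (0.534)^2 + (-0.48)^2 + (-0.621)^2 = 1.901197.
  rho(3) = -0.621 / 1.901197 = -0.3266.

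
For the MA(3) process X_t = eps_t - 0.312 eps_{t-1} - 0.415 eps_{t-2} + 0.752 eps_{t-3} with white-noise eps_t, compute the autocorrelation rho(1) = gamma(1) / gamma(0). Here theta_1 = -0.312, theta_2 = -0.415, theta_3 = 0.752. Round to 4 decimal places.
\rho(1) = -0.2695

For an MA(q) process with theta_0 = 1, the autocovariance is
  gamma(k) = sigma^2 * sum_{i=0..q-k} theta_i * theta_{i+k},
and rho(k) = gamma(k) / gamma(0). Sigma^2 cancels.
  numerator   = (1)*(-0.312) + (-0.312)*(-0.415) + (-0.415)*(0.752) = -0.4946.
  denominator = (1)^2 + (-0.312)^2 + (-0.415)^2 + (0.752)^2 = 1.835073.
  rho(1) = -0.4946 / 1.835073 = -0.2695.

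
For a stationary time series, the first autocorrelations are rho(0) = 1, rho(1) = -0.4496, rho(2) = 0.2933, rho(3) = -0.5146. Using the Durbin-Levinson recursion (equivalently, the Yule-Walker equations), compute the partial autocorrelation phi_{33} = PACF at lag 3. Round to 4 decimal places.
\phi_{33} = -0.4399

The PACF at lag k is phi_{kk}, the last component of the solution
to the Yule-Walker system G_k phi = r_k where
  (G_k)_{ij} = rho(|i - j|), (r_k)_i = rho(i), i,j = 1..k.
Equivalently, Durbin-Levinson gives phi_{kk} iteratively:
  phi_{11} = rho(1)
  phi_{kk} = [rho(k) - sum_{j=1..k-1} phi_{k-1,j} rho(k-j)]
            / [1 - sum_{j=1..k-1} phi_{k-1,j} rho(j)],
  phi_{k,j} = phi_{k-1,j} - phi_{kk} phi_{k-1,k-j},  j = 1..k-1.
Step k = 1:
  phi_11 = rho(1) = -0.4496.
Step k = 2:
  phi_22 = [rho(2) - phi_11 rho(1)] / [1 - phi_11 rho(1)] = [0.2933 - (-0.4496)(-0.4496)] / [1 - (-0.4496)(-0.4496)]
         = 0.09115984 / 0.79785984 = 0.114255.
  Update: phi_21 = phi_11 - phi_22 phi_11 = -0.4496 - (0.114255)(-0.4496) = -0.398231.
Step k = 3:
  phi_33 = [rho(3) - phi_21 rho(2) - phi_22 rho(1)] / [1 - phi_21 rho(1) - phi_22 rho(2)]
    numerator   = -0.5146 - (-0.398231)(0.2933) - (0.114255)(-0.4496) = -0.34642967
    denominator = 1 - (-0.398231)(-0.4496) - (0.114255)(0.2933) = 0.78744433
  phi_33 = -0.34642967 / 0.78744433 = -0.4399.
Therefore phi_{33} = -0.4399.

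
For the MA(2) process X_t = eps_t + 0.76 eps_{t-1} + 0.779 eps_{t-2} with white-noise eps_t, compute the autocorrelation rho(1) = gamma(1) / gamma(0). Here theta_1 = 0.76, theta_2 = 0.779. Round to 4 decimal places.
\rho(1) = 0.6189

For an MA(q) process with theta_0 = 1, the autocovariance is
  gamma(k) = sigma^2 * sum_{i=0..q-k} theta_i * theta_{i+k},
and rho(k) = gamma(k) / gamma(0). Sigma^2 cancels.
  numerator   = (1)*(0.76) + (0.76)*(0.779) = 1.35204.
  denominator = (1)^2 + (0.76)^2 + (0.779)^2 = 2.184441.
  rho(1) = 1.35204 / 2.184441 = 0.6189.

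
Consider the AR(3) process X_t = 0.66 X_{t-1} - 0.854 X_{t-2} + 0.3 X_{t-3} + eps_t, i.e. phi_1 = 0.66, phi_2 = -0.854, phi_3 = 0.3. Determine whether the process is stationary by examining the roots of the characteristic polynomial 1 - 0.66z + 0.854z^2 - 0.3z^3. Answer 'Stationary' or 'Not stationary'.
\text{Stationary}

The AR(p) characteristic polynomial is P(z) = 1 - 0.66z + 0.854z^2 - 0.3z^3.
Stationarity requires all roots to lie outside the unit circle, i.e. |z| > 1 for every root.
Degree 3: look for a simple real root z0 first, then factor out (1 - z/z0) and solve the remaining quadratic.
Testing z0 = 2.5: P(2.5) = 1 + (-0.66)(2.5) + (0.854)(2.5)^2 + (-0.3)(2.5)^3
  = 1 + (-1.65) + (5.3375) + (-4.6875) = 0.  So z_0 = 2.5 is a root, |z_0| = 2.5.
Divide out the factor (1 - 0.4 z) = (1 - z/z0) (since 1/z0 = 0.4):
  P(z) = (1 - 0.4 z)(1 + (-0.26) z + (0.75) z^2)
  [check: z-coef -0.26 - (0.4) = -0.66; z^2-coef 0.75 - (0.4)(-0.26) = 0.854; z^3-coef -(0.4)(0.75) = -0.3.]
Remaining roots from the quadratic factor 1 + (-0.26) z + (0.75) z^2:
  Set 1 + (-0.26) z + (0.75) z^2 = 0, i.e. a z^2 + b z + c = 0 with a = 0.75, b = -0.26, c = 1.
  Discriminant D = b^2 - 4ac = (-0.26)^2 - 4*(0.75)*1 = 0.0676 - (3) = -2.9324.
  D < 0, so the roots are the complex-conjugate pair z = (-b +/- i sqrt(-D)) / (2a) = 0.1733 +/- 1.1416i.
  For a conjugate pair |z|^2 = z * conj(z) = (product of roots) = c/a = 1/(0.75) = 1.333333, so |z| = sqrt(1.333333) = 1.1547 for both roots.
Moduli of all roots: 2.5000, 1.1547, 1.1547.
All moduli strictly greater than 1? Yes.
Verdict: Stationary.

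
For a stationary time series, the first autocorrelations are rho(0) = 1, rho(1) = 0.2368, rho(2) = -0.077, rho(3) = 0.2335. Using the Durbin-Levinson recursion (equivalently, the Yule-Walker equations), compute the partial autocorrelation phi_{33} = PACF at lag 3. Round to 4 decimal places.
\phi_{33} = 0.3110

The PACF at lag k is phi_{kk}, the last component of the solution
to the Yule-Walker system G_k phi = r_k where
  (G_k)_{ij} = rho(|i - j|), (r_k)_i = rho(i), i,j = 1..k.
Equivalently, Durbin-Levinson gives phi_{kk} iteratively:
  phi_{11} = rho(1)
  phi_{kk} = [rho(k) - sum_{j=1..k-1} phi_{k-1,j} rho(k-j)]
            / [1 - sum_{j=1..k-1} phi_{k-1,j} rho(j)],
  phi_{k,j} = phi_{k-1,j} - phi_{kk} phi_{k-1,k-j},  j = 1..k-1.
Step k = 1:
  phi_11 = rho(1) = 0.2368.
Step k = 2:
  phi_22 = [rho(2) - phi_11 rho(1)] / [1 - phi_11 rho(1)] = [-0.077 - (0.2368)(0.2368)] / [1 - (0.2368)(0.2368)]
         = -0.13307424 / 0.94392576 = -0.14098.
  Update: phi_21 = phi_11 - phi_22 phi_11 = 0.2368 - (-0.14098)(0.2368) = 0.270184.
Step k = 3:
  phi_33 = [rho(3) - phi_21 rho(2) - phi_22 rho(1)] / [1 - phi_21 rho(1) - phi_22 rho(2)]
    numerator   = 0.2335 - (0.270184)(-0.077) - (-0.14098)(0.2368) = 0.28768813
    denominator = 1 - (0.270184)(0.2368) - (-0.14098)(-0.077) = 0.92516501
  phi_33 = 0.28768813 / 0.92516501 = 0.311.
Therefore phi_{33} = 0.3110.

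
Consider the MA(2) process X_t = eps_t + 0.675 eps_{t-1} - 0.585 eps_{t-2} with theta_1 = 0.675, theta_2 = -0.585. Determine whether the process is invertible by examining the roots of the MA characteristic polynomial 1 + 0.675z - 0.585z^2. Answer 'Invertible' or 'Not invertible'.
\text{Not invertible}

The MA(q) characteristic polynomial is P(z) = 1 + 0.675z - 0.585z^2.
Invertibility requires all roots to lie outside the unit circle, i.e. |z| > 1 for every root.
Set 1 + (0.675) z + (-0.585) z^2 = 0, i.e. a z^2 + b z + c = 0 with a = -0.585, b = 0.675, c = 1.
Discriminant D = b^2 - 4ac = (0.675)^2 - 4*(-0.585)*1 = 0.455625 - (-2.34) = 2.795625.
D >= 0, so the roots are real: z = (-b +/- sqrt(D)) / (2a) = (-0.675 +/- 1.672012) / (-1.17).
  z_1 = (-0.675 + 1.672012) / (-1.17) = -0.8521,   |z_1| = 0.8521.
  z_2 = (-0.675 - 1.672012) / (-1.17) = 2.006,   |z_2| = 2.006.
Moduli of all roots: 0.8521, 2.0060.
All moduli strictly greater than 1? No.
Verdict: Not invertible.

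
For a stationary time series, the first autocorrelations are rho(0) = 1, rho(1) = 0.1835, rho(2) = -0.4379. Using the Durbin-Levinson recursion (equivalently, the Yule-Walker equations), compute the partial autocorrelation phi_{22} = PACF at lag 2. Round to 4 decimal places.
\phi_{22} = -0.4880

The PACF at lag k is phi_{kk}, the last component of the solution
to the Yule-Walker system G_k phi = r_k where
  (G_k)_{ij} = rho(|i - j|), (r_k)_i = rho(i), i,j = 1..k.
Equivalently, Durbin-Levinson gives phi_{kk} iteratively:
  phi_{11} = rho(1)
  phi_{kk} = [rho(k) - sum_{j=1..k-1} phi_{k-1,j} rho(k-j)]
            / [1 - sum_{j=1..k-1} phi_{k-1,j} rho(j)],
  phi_{k,j} = phi_{k-1,j} - phi_{kk} phi_{k-1,k-j},  j = 1..k-1.
Step k = 1:
  phi_11 = rho(1) = 0.1835.
Step k = 2:
  phi_22 = [rho(2) - phi_11 rho(1)] / [1 - phi_11 rho(1)] = [-0.4379 - (0.1835)(0.1835)] / [1 - (0.1835)(0.1835)]
         = -0.47157225 / 0.96632775 = -0.488.
Therefore phi_{22} = -0.4880.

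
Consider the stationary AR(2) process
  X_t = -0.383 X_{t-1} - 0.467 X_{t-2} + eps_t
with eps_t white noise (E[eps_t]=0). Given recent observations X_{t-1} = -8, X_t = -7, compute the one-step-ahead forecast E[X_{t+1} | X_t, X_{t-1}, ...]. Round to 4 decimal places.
E[X_{t+1} \mid \mathcal F_t] = 6.4170

For an AR(p) model X_t = c + sum_i phi_i X_{t-i} + eps_t, the
one-step-ahead conditional mean is
  E[X_{t+1} | X_t, ...] = c + sum_i phi_i X_{t+1-i}.
Substitute known values:
  E[X_{t+1} | ...] = (-0.383) * (-7) + (-0.467) * (-8)
                   = 6.4170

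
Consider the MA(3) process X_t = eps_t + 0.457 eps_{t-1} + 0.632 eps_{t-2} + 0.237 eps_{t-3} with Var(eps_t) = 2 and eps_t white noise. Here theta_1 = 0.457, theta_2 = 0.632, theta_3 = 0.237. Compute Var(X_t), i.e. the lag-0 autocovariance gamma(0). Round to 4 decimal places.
\gamma(0) = 3.3289

For an MA(q) process X_t = eps_t + sum_i theta_i eps_{t-i} with
Var(eps_t) = sigma^2, the variance is
  gamma(0) = sigma^2 * (1 + sum_i theta_i^2).
  sum_i theta_i^2 = (0.457)^2 + (0.632)^2 + (0.237)^2 = 0.208849 + 0.399424 + 0.056169 = 0.664442.
  gamma(0) = 2 * (1 + 0.664442) = 2 * 1.664442 = 3.328884, which rounds to 3.3289.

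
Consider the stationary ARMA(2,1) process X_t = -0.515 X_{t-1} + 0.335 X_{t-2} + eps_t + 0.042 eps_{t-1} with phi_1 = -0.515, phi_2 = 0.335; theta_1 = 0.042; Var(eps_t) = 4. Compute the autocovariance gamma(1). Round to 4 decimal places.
\gamma(1) = -7.9135

Multiply the model equation by X_{t-k} and take expectations. With theta_0 = psi_0 = 1 and psi_j the MA(infinity) weights, this gives
  gamma(k) - sum_i phi_i gamma(k-i) = c_k,
  c_k = sigma^2 * sum_{j=k..q} theta_j psi_{j-k}   (c_k = 0 for k > q),
using gamma(-m) = gamma(m).
psi-weights needed (psi_j = theta_j + sum_i phi_i psi_{j-i}):
  psi_1 = theta_1 + phi_1 = 0.042 + (-0.515) = -0.473
Right-hand sides:
  c_0 = sigma^2 (1 + theta_1 psi_1) = 4 * (1 + (0.042)(-0.473)) = 4 * 0.980134 = 3.920536
  c_1 = sigma^2 theta_1 = 4 * (0.042) = 0.168
  c_2 = 0
Equations for k = 0, 1, 2 (AR order 2, c_2 = 0):
  (E0) gamma(0) = phi_1 gamma(1) + phi_2 gamma(2) + c_0
  (E1) gamma(1) = phi_1 gamma(0) + phi_2 gamma(1) + c_1
  (E2) gamma(2) = phi_1 gamma(1) + phi_2 gamma(0)
From (E1): gamma(1) = A gamma(0) + B with
  A = phi_1 / (1 - phi_2) = -0.515 / 0.665 = -0.774436,   B = c_1 / (1 - phi_2) = 0.168 / 0.665 = 0.252632.
Insert (E2) into (E0): gamma(0) (1 - phi_2^2) = phi_1 (1 + phi_2) gamma(1) + c_0.
  phi_1 (1 + phi_2) = (-0.515)(1.335) = -0.687525,   1 - phi_2^2 = 0.887775.
Replace gamma(1) by A gamma(0) + B and collect gamma(0):
  gamma(0) [0.887775 - (-0.687525)(-0.774436)] = (-0.687525)(0.252632) + 3.920536
  gamma(0) * 0.355331 = 3.746845
  gamma(0) = 3.746845 / 0.355331 = 10.544668.
  gamma(1) = A gamma(0) + B = (-0.774436)(10.544668) + (0.252632) = -7.91354.
Therefore gamma(1) = -7.9135 (to 4 decimal places).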